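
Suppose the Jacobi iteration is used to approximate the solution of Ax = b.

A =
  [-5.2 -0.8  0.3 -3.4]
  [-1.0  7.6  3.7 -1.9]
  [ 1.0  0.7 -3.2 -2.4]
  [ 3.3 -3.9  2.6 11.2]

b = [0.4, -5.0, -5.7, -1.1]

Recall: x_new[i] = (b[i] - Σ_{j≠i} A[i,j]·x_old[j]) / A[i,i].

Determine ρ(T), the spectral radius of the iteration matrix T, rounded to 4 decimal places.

0.8243

Diagonal D = diag(-5.2, 7.6, -3.2, 11.2); L, U strict lower/upper.
Jacobi T = -D⁻¹(L+U): T[3,1] = -(-3.9)/(11.2) = +0.3482; T[3,3] = 0.
  T[0,:] = [+0.0000 -0.1538 +0.0577 -0.6538]
  T[1,:] = [+0.1316 +0.0000 -0.4868 +0.2500]
  T[2,:] = [+0.3125 +0.2188 +0.0000 -0.7500]
  T[3,:] = [-0.2946 +0.3482 -0.2321 +0.0000]
eigenvalue magnitudes: 0.8243, 0.5299, 0.4223, 0.4223.
ρ(T) = max|λ| = 0.8243; 0.8243 < 1 ⇒ converges.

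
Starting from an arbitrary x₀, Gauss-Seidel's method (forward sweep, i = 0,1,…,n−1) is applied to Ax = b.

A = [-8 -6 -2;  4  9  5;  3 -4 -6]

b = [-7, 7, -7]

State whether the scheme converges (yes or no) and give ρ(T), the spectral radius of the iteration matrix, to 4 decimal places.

A = D + L + U where D = diag(-8, 9, -6).
GS T = -(D+L)⁻¹U: row 0 first, T[0,1] = -(-6)/(-8) = -0.7500; later rows by forward substitution.
  T[0,:] = [+0.0000, -0.7500, -0.2500]
  T[1,:] = [+0.0000, +0.3333, -0.4444]
  T[2,:] = [+0.0000, -0.5972, +0.1713]
|eigenvalues of T|: 0.7738, 0.2692, 0.0000.
ρ(T) = max|λ| = 0.7738; 0.7738 < 1: convergent.

yes, ρ = 0.7738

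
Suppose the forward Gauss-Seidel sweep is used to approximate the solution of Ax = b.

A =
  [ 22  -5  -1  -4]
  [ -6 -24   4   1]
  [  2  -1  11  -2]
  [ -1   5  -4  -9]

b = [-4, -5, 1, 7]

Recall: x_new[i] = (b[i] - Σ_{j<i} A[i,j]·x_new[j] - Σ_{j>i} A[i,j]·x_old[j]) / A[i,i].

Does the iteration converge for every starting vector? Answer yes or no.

Let D = diag(22, -24, 11, -9); L, U the strict triangles.
GS T = -(D+L)⁻¹U: row 0 first, T[0,1] = -(-5)/(22) = +0.2273; later rows by forward substitution.
  T[0,:] = [+0.0000 +0.2273 +0.0455 +0.1818]
  T[1,:] = [+0.0000 -0.0568 +0.1553 -0.0038]
  T[2,:] = [+0.0000 -0.0465 +0.0059 +0.1484]
  T[3,:] = [+0.0000 -0.0362 +0.0786 -0.0883]
|roots of det(T-λI)|: 0.1686, 0.0674, 0.0674, 0.0000.
ρ = 0.1686; 0.1686 < 1, so it converges for any x₀.

yes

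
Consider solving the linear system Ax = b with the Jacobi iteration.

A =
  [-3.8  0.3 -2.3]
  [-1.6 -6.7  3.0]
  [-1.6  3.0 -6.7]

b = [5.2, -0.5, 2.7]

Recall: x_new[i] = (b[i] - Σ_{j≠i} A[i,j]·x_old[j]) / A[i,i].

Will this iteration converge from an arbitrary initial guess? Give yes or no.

A = D + L + U where D = diag(-3.8, -6.7, -6.7).
T_J = -D⁻¹(L+U): T[2,1] = -(3)/(-6.7) = +0.4478; T[2,2] = 0.
  T[0,:] = [+0.0000, +0.0789, -0.6053]
  T[1,:] = [-0.2388, +0.0000, +0.4478]
  T[2,:] = [-0.2388, +0.4478, +0.0000]
moduli |λ_i(T)| = 0.6432, 0.4478, 0.1954.
spectral radius ρ = 0.6432; 0.6432 < 1 ⇒ converges.

yes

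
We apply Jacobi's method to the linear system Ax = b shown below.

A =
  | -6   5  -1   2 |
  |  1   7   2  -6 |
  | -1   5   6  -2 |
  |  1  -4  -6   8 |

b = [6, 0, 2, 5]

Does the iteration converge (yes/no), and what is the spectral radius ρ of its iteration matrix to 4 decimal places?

no, ρ = 1.1967

Diagonal D = diag(-6, 7, 6, 8); L, U strict lower/upper.
T_J = -D⁻¹(L+U): T[3,0] = -(1)/(8) = -0.1250; T[3,3] = 0.
  T[0,:] = [+0.0000, +0.8333, -0.1667, +0.3333]
  T[1,:] = [-0.1429, +0.0000, -0.2857, +0.8571]
  T[2,:] = [+0.1667, -0.8333, +0.0000, +0.3333]
  T[3,:] = [-0.1250, +0.5000, +0.7500, +0.0000]
moduli |λ_i(T)| = 1.1967, 0.6514, 0.6514, 0.3185.
spectral radius ρ = 1.1967; 1.1967 > 1 ⇒ diverges.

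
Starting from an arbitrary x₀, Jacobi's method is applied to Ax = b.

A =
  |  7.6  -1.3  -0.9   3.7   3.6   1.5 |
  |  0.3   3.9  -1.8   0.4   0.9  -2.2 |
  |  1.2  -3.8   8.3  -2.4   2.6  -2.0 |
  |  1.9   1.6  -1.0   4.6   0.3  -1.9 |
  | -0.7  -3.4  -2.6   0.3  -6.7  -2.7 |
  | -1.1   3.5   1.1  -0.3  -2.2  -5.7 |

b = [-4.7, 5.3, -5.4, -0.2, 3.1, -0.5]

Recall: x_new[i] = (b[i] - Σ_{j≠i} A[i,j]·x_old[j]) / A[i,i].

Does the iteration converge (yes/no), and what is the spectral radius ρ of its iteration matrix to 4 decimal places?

no, ρ = 1.1513

Let D = diag(7.6, 3.9, 8.3, 4.6, -6.7, -5.7); L, U the strict triangles.
T_J = -D⁻¹(L+U): T[5,0] = -(-1.1)/(-5.7) = -0.1930; T[5,5] = 0.
  T[0,:] = [+0.0000 +0.1711 +0.1184 -0.4868 -0.4737 -0.1974]
  T[1,:] = [-0.0769 +0.0000 +0.4615 -0.1026 -0.2308 +0.5641]
  T[2,:] = [-0.1446 +0.4578 +0.0000 +0.2892 -0.3133 +0.2410]
  T[3,:] = [-0.4130 -0.3478 +0.2174 +0.0000 -0.0652 +0.4130]
  T[4,:] = [-0.1045 -0.5075 -0.3881 +0.0448 +0.0000 -0.4030]
  T[5,:] = [-0.1930 +0.6140 +0.1930 -0.0526 -0.3860 +0.0000]
|roots of det(T-λI)|: 1.1513, 0.7421, 0.6493, 0.5518, 0.2280, 0.0837.
ρ(T) = max|λ| = 1.1513; 1.1513 > 1: divergent.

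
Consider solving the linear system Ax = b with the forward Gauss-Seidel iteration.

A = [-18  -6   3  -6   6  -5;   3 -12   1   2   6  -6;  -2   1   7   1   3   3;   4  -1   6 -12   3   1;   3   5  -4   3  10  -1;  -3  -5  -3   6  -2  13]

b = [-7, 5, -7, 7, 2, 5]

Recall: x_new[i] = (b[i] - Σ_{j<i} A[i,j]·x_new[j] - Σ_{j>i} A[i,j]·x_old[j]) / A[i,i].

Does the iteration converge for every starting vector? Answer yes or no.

yes

Split A = D + L + U, D = diag(-18, -12, 7, -12, 10, 13).
Gauss-Seidel: T = -(D+L)⁻¹U, row 0 first, T[0,2] = -(3)/(-18) = +0.1667; later rows by forward substitution.
  T[0,:] = [+0.0000, -0.3333, +0.1667, -0.3333, +0.3333, -0.2778]
  T[1,:] = [+0.0000, -0.0833, +0.1250, +0.0833, +0.5833, -0.5694]
  T[2,:] = [+0.0000, -0.0833, +0.0298, -0.2500, -0.4167, -0.4266]
  T[3,:] = [+0.0000, -0.1458, +0.0600, -0.2431, +0.1042, -0.1751]
  T[4,:] = [+0.0000, +0.1521, -0.1186, +0.0313, -0.5896, +0.3500]
  T[5,:] = [+0.0000, -0.0375, +0.0475, +0.0144, +0.0663, -0.2469]
|λ(T)| sorted: 0.8233, 0.1786, 0.1786, 0.0428, 0.0204, 0.0000.
ρ(T) = max|λ| = 0.8233; 0.8233 < 1 ⇒ converges.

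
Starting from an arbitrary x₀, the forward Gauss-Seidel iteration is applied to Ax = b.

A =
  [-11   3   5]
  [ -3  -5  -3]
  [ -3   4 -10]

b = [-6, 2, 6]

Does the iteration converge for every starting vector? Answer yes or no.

Diagonal D = diag(-11, -5, -10); L, U strict lower/upper.
GS T = -(D+L)⁻¹U: row 0 first, T[0,1] = -(3)/(-11) = +0.2727; later rows by forward substitution.
  T[0,:] = [+0.0000  +0.2727  +0.4545]
  T[1,:] = [+0.0000  -0.1636  -0.8727]
  T[2,:] = [+0.0000  -0.1473  -0.4855]
moduli |λ_i(T)| = 0.7175, 0.0684, 0.0000.
spectral radius ρ = 0.7175; 0.7175 < 1, so it converges for any x₀.

yes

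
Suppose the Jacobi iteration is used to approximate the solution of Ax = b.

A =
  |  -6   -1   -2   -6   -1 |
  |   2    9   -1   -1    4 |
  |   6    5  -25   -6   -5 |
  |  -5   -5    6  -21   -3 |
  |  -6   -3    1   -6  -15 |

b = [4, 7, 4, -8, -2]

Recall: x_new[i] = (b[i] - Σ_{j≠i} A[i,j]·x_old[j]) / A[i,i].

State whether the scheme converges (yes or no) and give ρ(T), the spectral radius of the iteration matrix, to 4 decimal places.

Let D = diag(-6, 9, -25, -21, -15); L, U the strict triangles.
Jacobi: T = -D⁻¹(L+U), T[2,4] = -(-5)/(-25) = -0.2000; T[2,2] = 0.
  T[0,:] = [+0.0000, -0.1667, -0.3333, -1.0000, -0.1667]
  T[1,:] = [-0.2222, +0.0000, +0.1111, +0.1111, -0.4444]
  T[2,:] = [+0.2400, +0.2000, +0.0000, -0.2400, -0.2000]
  T[3,:] = [-0.2381, -0.2381, +0.2857, +0.0000, -0.1429]
  T[4,:] = [-0.4000, -0.2000, +0.0667, -0.4000, +0.0000]
|λ(T)| sorted: 0.8633, 0.4235, 0.4235, 0.2871, 0.2871.
spectral radius ρ = 0.8633; 0.8633 < 1: convergent.

yes, ρ = 0.8633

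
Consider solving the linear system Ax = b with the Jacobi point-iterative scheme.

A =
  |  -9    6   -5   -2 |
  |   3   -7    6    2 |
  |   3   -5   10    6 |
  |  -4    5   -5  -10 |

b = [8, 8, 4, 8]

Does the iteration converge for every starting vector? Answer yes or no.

Diagonal D = diag(-9, -7, 10, -10); L, U strict lower/upper.
Jacobi: T = -D⁻¹(L+U), T[1,2] = -(6)/(-7) = +0.8571; T[1,1] = 0.
  T[0,:] = [+0.0000 +0.6667 -0.5556 -0.2222]
  T[1,:] = [+0.4286 +0.0000 +0.8571 +0.2857]
  T[2,:] = [-0.3000 +0.5000 +0.0000 -0.6000]
  T[3,:] = [-0.4000 +0.5000 -0.5000 +0.0000]
eigenvalue magnitudes: 1.4558, 0.6546, 0.4269, 0.4269.
ρ = 1.4558; 1.4558 > 1, so it fails to converge.

no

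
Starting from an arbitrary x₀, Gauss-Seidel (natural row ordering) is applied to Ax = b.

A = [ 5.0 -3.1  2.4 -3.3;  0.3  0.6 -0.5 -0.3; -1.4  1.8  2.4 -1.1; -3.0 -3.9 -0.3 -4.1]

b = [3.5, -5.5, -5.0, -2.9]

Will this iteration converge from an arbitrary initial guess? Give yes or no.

Split A = D + L + U, D = diag(5, 0.6, 2.4, -4.1).
Gauss-Seidel: T = -(D+L)⁻¹U, row 0 first, T[0,2] = -(2.4)/(5) = -0.4800; later rows by forward substitution.
  T[0,:] = [+0.0000 +0.6200 -0.4800 +0.6600]
  T[1,:] = [+0.0000 -0.3100 +1.0733 +0.1700]
  T[2,:] = [+0.0000 +0.5942 -1.0850 +0.7158]
  T[3,:] = [+0.0000 -0.2023 -0.5904 -0.6970]
|eigenvalues of T|: 1.3530, 0.4615, 0.2775, 0.0000.
spectral radius ρ = 1.3530; 1.3530 > 1: divergent.

no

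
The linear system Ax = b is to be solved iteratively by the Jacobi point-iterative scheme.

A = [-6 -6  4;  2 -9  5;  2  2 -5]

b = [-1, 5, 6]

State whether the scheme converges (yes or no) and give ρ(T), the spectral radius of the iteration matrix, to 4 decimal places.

Split A = D + L + U, D = diag(-6, -9, -5).
Jacobi T = -D⁻¹(L+U): T[2,0] = -(2)/(-5) = +0.4000; T[2,2] = 0.
  T[0,:] = [+0.0000 -1.0000 +0.6667]
  T[1,:] = [+0.2222 +0.0000 +0.5556]
  T[2,:] = [+0.4000 +0.4000 +0.0000]
eigenvalue magnitudes: 0.7055, 0.4806, 0.4806.
spectral radius ρ = 0.7055; 0.7055 < 1: convergent.

yes, ρ = 0.7055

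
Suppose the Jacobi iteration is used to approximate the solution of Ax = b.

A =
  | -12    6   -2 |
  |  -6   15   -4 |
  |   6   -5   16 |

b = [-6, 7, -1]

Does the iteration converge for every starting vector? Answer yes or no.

Let D = diag(-12, 15, 16); L, U the strict triangles.
T_J = -D⁻¹(L+U): T[1,0] = -(-6)/(15) = +0.4000; T[1,1] = 0.
  T[0,:] = [+0.0000, +0.5000, -0.1667]
  T[1,:] = [+0.4000, +0.0000, +0.2667]
  T[2,:] = [-0.3750, +0.3125, +0.0000]
moduli |λ_i(T)| = 0.6718, 0.4218, 0.2500.
ρ(T) = max|λ| = 0.6718; 0.6718 < 1: convergent.

yes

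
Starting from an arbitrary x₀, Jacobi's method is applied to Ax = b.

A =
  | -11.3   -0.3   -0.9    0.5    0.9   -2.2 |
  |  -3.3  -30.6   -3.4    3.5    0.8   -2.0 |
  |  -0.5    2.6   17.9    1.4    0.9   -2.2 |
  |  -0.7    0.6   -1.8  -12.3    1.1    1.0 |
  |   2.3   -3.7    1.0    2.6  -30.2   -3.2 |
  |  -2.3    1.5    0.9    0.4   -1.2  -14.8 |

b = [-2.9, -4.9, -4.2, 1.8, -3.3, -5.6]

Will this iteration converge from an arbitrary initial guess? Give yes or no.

yes

Let D = diag(-11.3, -30.6, 17.9, -12.3, -30.2, -14.8); L, U the strict triangles.
T_J = -D⁻¹(L+U): T[3,4] = -(1.1)/(-12.3) = +0.0894; T[3,3] = 0.
  T[0,:] = [+0.0000 -0.0265 -0.0796 +0.0442 +0.0796 -0.1947]
  T[1,:] = [-0.1078 +0.0000 -0.1111 +0.1144 +0.0261 -0.0654]
  T[2,:] = [+0.0279 -0.1453 +0.0000 -0.0782 -0.0503 +0.1229]
  T[3,:] = [-0.0569 +0.0488 -0.1463 +0.0000 +0.0894 +0.0813]
  T[4,:] = [+0.0762 -0.1225 +0.0331 +0.0861 +0.0000 -0.1060]
  T[5,:] = [-0.1554 +0.1014 +0.0608 +0.0270 -0.0811 +0.0000]
moduli |λ_i(T)| = 0.2533, 0.1810, 0.1810, 0.1729, 0.0937, 0.0229.
ρ(T) = max|λ| = 0.2533; 0.2533 < 1 ⇒ converges.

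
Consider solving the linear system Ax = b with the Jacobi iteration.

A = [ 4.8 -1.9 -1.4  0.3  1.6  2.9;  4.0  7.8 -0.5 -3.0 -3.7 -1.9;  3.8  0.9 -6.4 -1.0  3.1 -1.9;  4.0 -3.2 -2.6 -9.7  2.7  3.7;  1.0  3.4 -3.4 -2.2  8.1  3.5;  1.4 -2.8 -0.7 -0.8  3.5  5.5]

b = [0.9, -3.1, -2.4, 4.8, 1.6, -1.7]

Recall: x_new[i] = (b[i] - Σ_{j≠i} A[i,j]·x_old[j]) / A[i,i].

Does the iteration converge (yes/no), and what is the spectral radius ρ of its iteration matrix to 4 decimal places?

no, ρ = 1.1482

Write A = D+L+U with D = diag(4.8, 7.8, -6.4, -9.7, 8.1, 5.5).
T_J = -D⁻¹(L+U): T[0,3] = -(0.3)/(4.8) = -0.0625; T[0,0] = 0.
  T[0,:] = [+0.0000 +0.3958 +0.2917 -0.0625 -0.3333 -0.6042]
  T[1,:] = [-0.5128 +0.0000 +0.0641 +0.3846 +0.4744 +0.2436]
  T[2,:] = [+0.5938 +0.1406 +0.0000 -0.1562 +0.4844 -0.2969]
  T[3,:] = [+0.4124 -0.3299 -0.2680 +0.0000 +0.2784 +0.3814]
  T[4,:] = [-0.1235 -0.4198 +0.4198 +0.2716 +0.0000 -0.4321]
  T[5,:] = [-0.2545 +0.5091 +0.1273 +0.1455 -0.6364 +0.0000]
|eigenvalues of T|: 1.1482, 0.8257, 0.6824, 0.6824, 0.2118, 0.0463.
spectral radius ρ = 1.1482; 1.1482 > 1 ⇒ diverges.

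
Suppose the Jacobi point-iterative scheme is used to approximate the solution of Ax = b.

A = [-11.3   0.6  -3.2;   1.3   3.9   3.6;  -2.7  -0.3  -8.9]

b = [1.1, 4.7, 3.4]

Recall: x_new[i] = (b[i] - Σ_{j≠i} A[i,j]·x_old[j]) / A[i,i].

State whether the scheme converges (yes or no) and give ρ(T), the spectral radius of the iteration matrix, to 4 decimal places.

yes, ρ = 0.3627

Let D = diag(-11.3, 3.9, -8.9); L, U the strict triangles.
Jacobi: T = -D⁻¹(L+U), T[0,2] = -(-3.2)/(-11.3) = -0.2832; T[0,0] = 0.
  T[0,:] = [+0.0000  +0.0531  -0.2832]
  T[1,:] = [-0.3333  +0.0000  -0.9231]
  T[2,:] = [-0.3034  -0.0337  +0.0000]
|roots of det(T-λI)|: 0.3627, 0.2071, 0.1556.
ρ = 0.3627; 0.3627 < 1: convergent.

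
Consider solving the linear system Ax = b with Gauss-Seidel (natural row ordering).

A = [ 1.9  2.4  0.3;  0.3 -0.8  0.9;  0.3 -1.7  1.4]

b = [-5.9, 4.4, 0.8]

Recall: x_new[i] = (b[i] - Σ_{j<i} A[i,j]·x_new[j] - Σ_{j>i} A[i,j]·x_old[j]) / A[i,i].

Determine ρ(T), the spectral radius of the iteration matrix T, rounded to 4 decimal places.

1.1250

A = D + L + U where D = diag(1.9, -0.8, 1.4).
Gauss-Seidel: T = -(D+L)⁻¹U, row 0 first, T[0,2] = -(0.3)/(1.9) = -0.1579; later rows by forward substitution.
  T[0,:] = [+0.0000 -1.2632 -0.1579]
  T[1,:] = [+0.0000 -0.4737 +1.0658]
  T[2,:] = [+0.0000 -0.3045 +1.3280]
|roots of det(T-λI)|: 1.1250, 0.2707, 0.0000.
ρ(T) = max|λ| = 1.1250; 1.1250 > 1 ⇒ diverges.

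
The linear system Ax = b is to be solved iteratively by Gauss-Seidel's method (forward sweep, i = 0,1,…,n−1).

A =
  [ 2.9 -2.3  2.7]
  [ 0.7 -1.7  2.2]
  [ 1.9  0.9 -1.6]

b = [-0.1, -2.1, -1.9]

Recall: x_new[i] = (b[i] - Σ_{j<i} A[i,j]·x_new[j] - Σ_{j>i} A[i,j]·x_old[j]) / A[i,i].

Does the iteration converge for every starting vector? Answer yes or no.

no

Diagonal D = diag(2.9, -1.7, -1.6); L, U strict lower/upper.
T_GS = -(D+L)⁻¹U: row 0 first, T[0,1] = -(-2.3)/(2.9) = +0.7931; later rows by forward substitution.
  T[0,:] = [+0.0000, +0.7931, -0.9310]
  T[1,:] = [+0.0000, +0.3266, +0.9108]
  T[2,:] = [+0.0000, +1.1255, -0.5933]
|eigenvalues of T|: 1.2454, 0.9787, 0.0000.
spectral radius ρ = 1.2454; 1.2454 > 1: divergent.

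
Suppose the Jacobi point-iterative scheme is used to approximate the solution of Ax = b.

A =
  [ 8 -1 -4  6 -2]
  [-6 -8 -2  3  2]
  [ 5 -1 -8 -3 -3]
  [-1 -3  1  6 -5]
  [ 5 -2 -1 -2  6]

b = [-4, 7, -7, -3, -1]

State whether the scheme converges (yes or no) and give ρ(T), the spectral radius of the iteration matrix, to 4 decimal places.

no, ρ = 1.2869

A = D + L + U where D = diag(8, -8, -8, 6, 6).
Jacobi T = -D⁻¹(L+U): T[2,4] = -(-3)/(-8) = -0.3750; T[2,2] = 0.
  T[0,:] = [+0.0000 +0.1250 +0.5000 -0.7500 +0.2500]
  T[1,:] = [-0.7500 +0.0000 -0.2500 +0.3750 +0.2500]
  T[2,:] = [+0.6250 -0.1250 +0.0000 -0.3750 -0.3750]
  T[3,:] = [+0.1667 +0.5000 -0.1667 +0.0000 +0.8333]
  T[4,:] = [-0.8333 +0.3333 +0.1667 +0.3333 +0.0000]
|λ(T)| sorted: 1.2869, 0.8900, 0.8900, 0.2558, 0.2558.
spectral radius ρ = 1.2869; 1.2869 > 1 ⇒ diverges.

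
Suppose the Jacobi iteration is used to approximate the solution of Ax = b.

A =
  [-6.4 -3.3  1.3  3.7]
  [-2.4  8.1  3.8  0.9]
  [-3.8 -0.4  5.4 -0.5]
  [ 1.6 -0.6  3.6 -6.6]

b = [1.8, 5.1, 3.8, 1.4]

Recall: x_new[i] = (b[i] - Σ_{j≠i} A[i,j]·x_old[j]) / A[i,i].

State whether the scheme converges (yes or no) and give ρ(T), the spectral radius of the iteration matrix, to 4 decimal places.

yes, ρ = 0.8454

Split A = D + L + U, D = diag(-6.4, 8.1, 5.4, -6.6).
T_J = -D⁻¹(L+U): T[2,1] = -(-0.4)/(5.4) = +0.0741; T[2,2] = 0.
  T[0,:] = [+0.0000  -0.5156  +0.2031  +0.5781]
  T[1,:] = [+0.2963  +0.0000  -0.4691  -0.1111]
  T[2,:] = [+0.7037  +0.0741  +0.0000  +0.0926]
  T[3,:] = [+0.2424  -0.0909  +0.5455  +0.0000]
moduli |λ_i(T)| = 0.8454, 0.6684, 0.6684, 0.1639.
spectral radius ρ = 0.8454; 0.8454 < 1: convergent.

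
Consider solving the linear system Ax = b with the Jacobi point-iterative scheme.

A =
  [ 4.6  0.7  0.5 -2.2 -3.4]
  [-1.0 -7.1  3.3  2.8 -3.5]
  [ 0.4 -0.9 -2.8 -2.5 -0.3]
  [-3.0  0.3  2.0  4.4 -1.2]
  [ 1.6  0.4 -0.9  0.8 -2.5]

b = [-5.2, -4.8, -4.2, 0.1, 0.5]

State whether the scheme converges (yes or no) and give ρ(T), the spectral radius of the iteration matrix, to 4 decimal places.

Split A = D + L + U, D = diag(4.6, -7.1, -2.8, 4.4, -2.5).
Jacobi T = -D⁻¹(L+U): T[1,0] = -(-1)/(-7.1) = -0.1408; T[1,1] = 0.
  T[0,:] = [+0.0000 -0.1522 -0.1087 +0.4783 +0.7391]
  T[1,:] = [-0.1408 +0.0000 +0.4648 +0.3944 -0.4930]
  T[2,:] = [+0.1429 -0.3214 +0.0000 -0.8929 -0.1071]
  T[3,:] = [+0.6818 -0.0682 -0.4545 +0.0000 +0.2727]
  T[4,:] = [+0.6400 +0.1600 -0.3600 +0.3200 +0.0000]
moduli |λ_i(T)| = 1.2386, 0.9672, 0.4441, 0.4441, 0.0244.
ρ(T) = max|λ| = 1.2386; 1.2386 > 1, so it fails to converge.

no, ρ = 1.2386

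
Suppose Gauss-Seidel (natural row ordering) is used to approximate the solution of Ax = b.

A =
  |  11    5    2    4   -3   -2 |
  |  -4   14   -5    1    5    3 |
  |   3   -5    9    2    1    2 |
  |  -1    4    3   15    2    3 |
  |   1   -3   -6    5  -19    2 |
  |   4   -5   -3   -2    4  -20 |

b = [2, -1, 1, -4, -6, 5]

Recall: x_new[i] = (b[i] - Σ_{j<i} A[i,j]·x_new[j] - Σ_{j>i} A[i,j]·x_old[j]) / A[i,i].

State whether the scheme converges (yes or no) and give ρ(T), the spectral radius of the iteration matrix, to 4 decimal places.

yes, ρ = 0.7600

Write A = D+L+U with D = diag(11, 14, 9, 15, -19, -20).
Gauss-Seidel: T = -(D+L)⁻¹U, row 0 first, T[0,5] = -(-2)/(11) = +0.1818; later rows by forward substitution.
  T[0,:] = [+0.0000  -0.4545  -0.1818  -0.3636  +0.2727  +0.1818]
  T[1,:] = [+0.0000  -0.1299  +0.3052  -0.1753  -0.2792  -0.1623]
  T[2,:] = [+0.0000  +0.0794  +0.2302  -0.1984  -0.3571  -0.3730]
  T[3,:] = [+0.0000  -0.0115  -0.1395  +0.0622  +0.0307  -0.0700]
  T[4,:] = [+0.0000  -0.0315  -0.1672  +0.0876  +0.1793  +0.2398]
  T[5,:] = [+0.0000  -0.0755  -0.1667  +0.0122  +0.2107  +0.1879]
|eigenvalues of T|: 0.7600, 0.1529, 0.1529, 0.1205, 0.0473, 0.0000.
spectral radius ρ = 0.7600; 0.7600 < 1: convergent.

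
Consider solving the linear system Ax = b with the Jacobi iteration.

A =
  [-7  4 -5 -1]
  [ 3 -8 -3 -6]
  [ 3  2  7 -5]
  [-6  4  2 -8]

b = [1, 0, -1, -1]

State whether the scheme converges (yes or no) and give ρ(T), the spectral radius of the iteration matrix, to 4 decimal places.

no, ρ = 1.1731

A = D + L + U where D = diag(-7, -8, 7, -8).
Jacobi: T = -D⁻¹(L+U), T[3,1] = -(4)/(-8) = +0.5000; T[3,3] = 0.
  T[0,:] = [+0.0000  +0.5714  -0.7143  -0.1429]
  T[1,:] = [+0.3750  +0.0000  -0.3750  -0.7500]
  T[2,:] = [-0.4286  -0.2857  +0.0000  +0.7143]
  T[3,:] = [-0.7500  +0.5000  +0.2500  +0.0000]
|eigenvalues of T|: 1.1731, 0.7337, 0.7337, 0.3757.
spectral radius ρ = 1.1731; 1.1731 > 1: divergent.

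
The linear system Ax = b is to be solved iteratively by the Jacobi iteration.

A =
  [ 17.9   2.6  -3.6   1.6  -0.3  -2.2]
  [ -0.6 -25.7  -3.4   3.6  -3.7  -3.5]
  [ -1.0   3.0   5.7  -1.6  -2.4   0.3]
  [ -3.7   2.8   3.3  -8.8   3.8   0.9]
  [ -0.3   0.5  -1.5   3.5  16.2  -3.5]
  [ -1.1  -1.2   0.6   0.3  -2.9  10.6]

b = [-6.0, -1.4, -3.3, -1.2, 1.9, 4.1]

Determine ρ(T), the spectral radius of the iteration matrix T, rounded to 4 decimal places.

0.6381

A = D + L + U where D = diag(17.9, -25.7, 5.7, -8.8, 16.2, 10.6).
T_J = -D⁻¹(L+U): T[5,1] = -(-1.2)/(10.6) = +0.1132; T[5,5] = 0.
  T[0,:] = [+0.0000 -0.1453 +0.2011 -0.0894 +0.0168 +0.1229]
  T[1,:] = [-0.0233 +0.0000 -0.1323 +0.1401 -0.1440 -0.1362]
  T[2,:] = [+0.1754 -0.5263 +0.0000 +0.2807 +0.4211 -0.0526]
  T[3,:] = [-0.4205 +0.3182 +0.3750 +0.0000 +0.4318 +0.1023]
  T[4,:] = [+0.0185 -0.0309 +0.0926 -0.2160 +0.0000 +0.2160]
  T[5,:] = [+0.1038 +0.1132 -0.0566 -0.0283 +0.2736 +0.0000]
moduli |λ_i(T)| = 0.6381, 0.4053, 0.2745, 0.2745, 0.1683, 0.0058.
ρ = 0.6381; 0.6381 < 1: convergent.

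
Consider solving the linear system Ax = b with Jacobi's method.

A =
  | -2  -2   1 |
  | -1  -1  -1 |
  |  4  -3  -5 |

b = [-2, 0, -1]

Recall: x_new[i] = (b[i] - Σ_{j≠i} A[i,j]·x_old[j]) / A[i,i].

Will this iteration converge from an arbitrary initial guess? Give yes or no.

Write A = D+L+U with D = diag(-2, -1, -5).
Jacobi: T = -D⁻¹(L+U), T[2,1] = -(-3)/(-5) = -0.6000; T[2,2] = 0.
  T[0,:] = [+0.0000, -1.0000, +0.5000]
  T[1,:] = [-1.0000, +0.0000, -1.0000]
  T[2,:] = [+0.8000, -0.6000, +0.0000]
|eigenvalues of T|: 1.6349, 0.8203, 0.8203.
spectral radius ρ = 1.6349; 1.6349 > 1 ⇒ diverges.

no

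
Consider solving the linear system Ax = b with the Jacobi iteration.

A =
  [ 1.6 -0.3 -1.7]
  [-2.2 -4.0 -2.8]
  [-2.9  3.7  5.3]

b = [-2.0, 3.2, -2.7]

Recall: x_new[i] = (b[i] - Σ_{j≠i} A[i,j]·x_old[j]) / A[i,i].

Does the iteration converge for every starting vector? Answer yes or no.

no

Write A = D+L+U with D = diag(1.6, -4, 5.3).
T_J = -D⁻¹(L+U): T[1,0] = -(-2.2)/(-4) = -0.5500; T[1,1] = 0.
  T[0,:] = [+0.0000  +0.1875  +1.0625]
  T[1,:] = [-0.5500  +0.0000  -0.7000]
  T[2,:] = [+0.5472  -0.6981  +0.0000]
|roots of det(T-λI)|: 1.1250, 0.6953, 0.4297.
ρ(T) = max|λ| = 1.1250; 1.1250 > 1 ⇒ diverges.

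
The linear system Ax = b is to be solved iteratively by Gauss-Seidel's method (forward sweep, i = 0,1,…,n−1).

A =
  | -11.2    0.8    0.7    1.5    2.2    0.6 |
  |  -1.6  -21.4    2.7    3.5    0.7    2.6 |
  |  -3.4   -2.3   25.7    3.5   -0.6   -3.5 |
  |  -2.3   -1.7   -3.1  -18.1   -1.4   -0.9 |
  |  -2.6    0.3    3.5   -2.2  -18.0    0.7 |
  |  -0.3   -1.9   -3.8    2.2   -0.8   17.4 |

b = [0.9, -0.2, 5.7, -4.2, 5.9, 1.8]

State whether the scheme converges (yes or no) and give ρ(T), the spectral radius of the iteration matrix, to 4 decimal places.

Let D = diag(-11.2, -21.4, 25.7, -18.1, -18, 17.4); L, U the strict triangles.
Gauss-Seidel: T = -(D+L)⁻¹U, row 0 first, T[0,4] = -(2.2)/(-11.2) = +0.1964; later rows by forward substitution.
  T[0,:] = [+0.0000 +0.0714 +0.0625 +0.1339 +0.1964 +0.0536]
  T[1,:] = [+0.0000 -0.0053 +0.1215 +0.1535 +0.0180 +0.1175]
  T[2,:] = [+0.0000 +0.0090 +0.0191 -0.1047 +0.0509 +0.1538]
  T[3,:] = [+0.0000 -0.0101 -0.0226 -0.0135 -0.1127 -0.0939]
  T[4,:] = [+0.0000 -0.0074 -0.0005 -0.0355 -0.0044 +0.0745]
  T[5,:] = [+0.0000 +0.0035 +0.0214 -0.0037 +0.0305 +0.0626]
|λ(T)| sorted: 0.1534, 0.0663, 0.0663, 0.0160, 0.0059, 0.0000.
spectral radius ρ = 0.1534; 0.1534 < 1 ⇒ converges.

yes, ρ = 0.1534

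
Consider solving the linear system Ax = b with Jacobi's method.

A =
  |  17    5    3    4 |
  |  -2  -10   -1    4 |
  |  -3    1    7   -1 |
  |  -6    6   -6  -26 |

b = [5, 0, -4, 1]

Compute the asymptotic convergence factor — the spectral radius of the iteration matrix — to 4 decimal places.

0.5705

Let D = diag(17, -10, 7, -26); L, U the strict triangles.
Jacobi: T = -D⁻¹(L+U), T[1,0] = -(-2)/(-10) = -0.2000; T[1,1] = 0.
  T[0,:] = [+0.0000, -0.2941, -0.1765, -0.2353]
  T[1,:] = [-0.2000, +0.0000, -0.1000, +0.4000]
  T[2,:] = [+0.4286, -0.1429, +0.0000, +0.1429]
  T[3,:] = [-0.2308, +0.2308, -0.2308, +0.0000]
moduli |λ_i(T)| = 0.5705, 0.3647, 0.3647, 0.2837.
ρ = 0.5705; 0.5705 < 1, so it converges for any x₀.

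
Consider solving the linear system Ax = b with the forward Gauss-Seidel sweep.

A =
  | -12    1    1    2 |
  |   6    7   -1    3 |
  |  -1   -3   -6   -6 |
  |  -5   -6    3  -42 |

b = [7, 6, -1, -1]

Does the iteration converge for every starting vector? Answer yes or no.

A = D + L + U where D = diag(-12, 7, -6, -42).
Gauss-Seidel: T = -(D+L)⁻¹U, row 0 first, T[0,2] = -(1)/(-12) = +0.0833; later rows by forward substitution.
  T[0,:] = [+0.0000  +0.0833  +0.0833  +0.1667]
  T[1,:] = [+0.0000  -0.0714  +0.0714  -0.5714]
  T[2,:] = [+0.0000  +0.0218  -0.0496  -0.7421]
  T[3,:] = [+0.0000  +0.0018  -0.0237  +0.0088]
|roots of det(T-λI)|: 0.1537, 0.1190, 0.0775, 0.0000.
ρ = 0.1537; 0.1537 < 1: convergent.

yes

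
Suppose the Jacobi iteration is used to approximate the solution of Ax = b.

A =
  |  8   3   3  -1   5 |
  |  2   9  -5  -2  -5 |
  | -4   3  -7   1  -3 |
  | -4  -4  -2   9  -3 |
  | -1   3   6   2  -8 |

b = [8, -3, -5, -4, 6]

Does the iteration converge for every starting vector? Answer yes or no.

Write A = D+L+U with D = diag(8, 9, -7, 9, -8).
T_J = -D⁻¹(L+U): T[0,4] = -(5)/(8) = -0.6250; T[0,0] = 0.
  T[0,:] = [+0.0000, -0.3750, -0.3750, +0.1250, -0.6250]
  T[1,:] = [-0.2222, +0.0000, +0.5556, +0.2222, +0.5556]
  T[2,:] = [-0.5714, +0.4286, +0.0000, +0.1429, -0.4286]
  T[3,:] = [+0.4444, +0.4444, +0.2222, +0.0000, +0.3333]
  T[4,:] = [-0.1250, +0.3750, +0.7500, +0.2500, +0.0000]
eigenvalue magnitudes: 1.1318, 0.6183, 0.6183, 0.5307, 0.2292.
spectral radius ρ = 1.1318; 1.1318 > 1 ⇒ diverges.

no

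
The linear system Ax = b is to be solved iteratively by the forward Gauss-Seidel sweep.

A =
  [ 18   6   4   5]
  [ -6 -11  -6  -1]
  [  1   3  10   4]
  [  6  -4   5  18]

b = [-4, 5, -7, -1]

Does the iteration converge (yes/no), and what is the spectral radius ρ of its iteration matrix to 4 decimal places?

Split A = D + L + U, D = diag(18, -11, 10, 18).
Gauss-Seidel: T = -(D+L)⁻¹U, row 0 first, T[0,2] = -(4)/(18) = -0.2222; later rows by forward substitution.
  T[0,:] = [+0.0000 -0.3333 -0.2222 -0.2778]
  T[1,:] = [+0.0000 +0.1818 -0.4242 +0.0606]
  T[2,:] = [+0.0000 -0.0212 +0.1495 -0.3904]
  T[3,:] = [+0.0000 +0.1574 -0.0617 +0.2145]
eigenvalue magnitudes: 0.5275, 0.2144, 0.2144, 0.0000.
ρ = 0.5275; 0.5275 < 1, so it converges for any x₀.

yes, ρ = 0.5275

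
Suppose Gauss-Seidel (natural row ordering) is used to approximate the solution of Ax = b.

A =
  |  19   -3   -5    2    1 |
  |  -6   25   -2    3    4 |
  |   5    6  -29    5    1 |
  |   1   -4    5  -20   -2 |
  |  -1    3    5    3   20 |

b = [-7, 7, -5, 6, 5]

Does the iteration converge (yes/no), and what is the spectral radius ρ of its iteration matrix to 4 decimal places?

yes, ρ = 0.1648

Let D = diag(19, 25, -29, -20, 20); L, U the strict triangles.
Gauss-Seidel: T = -(D+L)⁻¹U, row 0 first, T[0,1] = -(-3)/(19) = +0.1579; later rows by forward substitution.
  T[0,:] = [+0.0000, +0.1579, +0.2632, -0.1053, -0.0526]
  T[1,:] = [+0.0000, +0.0379, +0.1432, -0.1453, -0.1726]
  T[2,:] = [+0.0000, +0.0351, +0.0750, +0.1242, -0.0103]
  T[3,:] = [+0.0000, +0.0091, +0.0033, +0.0548, -0.0707]
  T[4,:] = [+0.0000, -0.0079, -0.0276, -0.0228, +0.0364]
|eigenvalues of T|: 0.1648, 0.0441, 0.0387, 0.0387, 0.0000.
ρ(T) = max|λ| = 0.1648; 0.1648 < 1, so it converges for any x₀.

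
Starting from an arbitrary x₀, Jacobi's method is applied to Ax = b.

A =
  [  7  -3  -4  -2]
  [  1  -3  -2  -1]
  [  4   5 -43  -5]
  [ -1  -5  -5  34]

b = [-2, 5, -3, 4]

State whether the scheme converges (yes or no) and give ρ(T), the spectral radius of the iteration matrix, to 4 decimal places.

yes, ρ = 0.3167

A = D + L + U where D = diag(7, -3, -43, 34).
T_J = -D⁻¹(L+U): T[3,0] = -(-1)/(34) = +0.0294; T[3,3] = 0.
  T[0,:] = [+0.0000 +0.4286 +0.5714 +0.2857]
  T[1,:] = [+0.3333 +0.0000 -0.6667 -0.3333]
  T[2,:] = [+0.0930 +0.1163 +0.0000 -0.1163]
  T[3,:] = [+0.0294 +0.1471 +0.1471 +0.0000]
moduli |λ_i(T)| = 0.3167, 0.2083, 0.2083, 0.0118.
spectral radius ρ = 0.3167; 0.3167 < 1: convergent.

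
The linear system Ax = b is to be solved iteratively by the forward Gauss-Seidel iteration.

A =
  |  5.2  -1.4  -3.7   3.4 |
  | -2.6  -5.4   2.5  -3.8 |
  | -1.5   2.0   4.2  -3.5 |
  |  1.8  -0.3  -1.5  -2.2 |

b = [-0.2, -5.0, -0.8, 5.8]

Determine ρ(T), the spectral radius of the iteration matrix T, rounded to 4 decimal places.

1.2213

Let D = diag(5.2, -5.4, 4.2, -2.2); L, U the strict triangles.
Gauss-Seidel: T = -(D+L)⁻¹U, row 0 first, T[0,1] = -(-1.4)/(5.2) = +0.2692; later rows by forward substitution.
  T[0,:] = [+0.0000  +0.2692  +0.7115  -0.6538]
  T[1,:] = [+0.0000  -0.1296  +0.1204  -0.3889]
  T[2,:] = [+0.0000  +0.1579  +0.1968  +0.7850]
  T[3,:] = [+0.0000  +0.1303  +0.4316  -1.0172]
|roots of det(T-λI)|: 1.2213, 0.4323, 0.1610, 0.0000.
ρ(T) = max|λ| = 1.2213; 1.2213 > 1: divergent.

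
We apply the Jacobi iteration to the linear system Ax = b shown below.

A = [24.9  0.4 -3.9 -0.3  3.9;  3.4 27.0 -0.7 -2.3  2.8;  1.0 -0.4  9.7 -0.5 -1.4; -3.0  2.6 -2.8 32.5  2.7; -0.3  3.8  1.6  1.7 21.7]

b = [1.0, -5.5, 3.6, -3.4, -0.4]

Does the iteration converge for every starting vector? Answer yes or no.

yes

Split A = D + L + U, D = diag(24.9, 27, 9.7, 32.5, 21.7).
Jacobi: T = -D⁻¹(L+U), T[0,4] = -(3.9)/(24.9) = -0.1566; T[0,0] = 0.
  T[0,:] = [+0.0000 -0.0161 +0.1566 +0.0120 -0.1566]
  T[1,:] = [-0.1259 +0.0000 +0.0259 +0.0852 -0.1037]
  T[2,:] = [-0.1031 +0.0412 +0.0000 +0.0515 +0.1443]
  T[3,:] = [+0.0923 -0.0800 +0.0862 +0.0000 -0.0831]
  T[4,:] = [+0.0138 -0.1751 -0.0737 -0.0783 +0.0000]
|λ(T)| sorted: 0.1946, 0.1560, 0.1560, 0.1041, 0.1041.
ρ = 0.1946; 0.1946 < 1 ⇒ converges.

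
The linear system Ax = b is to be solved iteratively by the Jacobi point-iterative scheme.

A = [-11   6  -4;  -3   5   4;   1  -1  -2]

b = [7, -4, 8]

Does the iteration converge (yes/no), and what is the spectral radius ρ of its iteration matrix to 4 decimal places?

yes, ρ = 0.8234

Let D = diag(-11, 5, -2); L, U the strict triangles.
T_J = -D⁻¹(L+U): T[2,1] = -(-1)/(-2) = -0.5000; T[2,2] = 0.
  T[0,:] = [+0.0000 +0.5455 -0.3636]
  T[1,:] = [+0.6000 +0.0000 -0.8000]
  T[2,:] = [+0.5000 -0.5000 +0.0000]
eigenvalue magnitudes: 0.8234, 0.6040, 0.2193.
ρ(T) = max|λ| = 0.8234; 0.8234 < 1 ⇒ converges.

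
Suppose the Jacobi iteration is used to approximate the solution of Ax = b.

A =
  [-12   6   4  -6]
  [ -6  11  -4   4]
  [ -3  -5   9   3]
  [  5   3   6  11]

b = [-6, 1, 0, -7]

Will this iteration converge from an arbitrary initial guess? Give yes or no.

no

Split A = D + L + U, D = diag(-12, 11, 9, 11).
T_J = -D⁻¹(L+U): T[1,0] = -(-6)/(11) = +0.5455; T[1,1] = 0.
  T[0,:] = [+0.0000, +0.5000, +0.3333, -0.5000]
  T[1,:] = [+0.5455, +0.0000, +0.3636, -0.3636]
  T[2,:] = [+0.3333, +0.5556, +0.0000, -0.3333]
  T[3,:] = [-0.4545, -0.2727, -0.5455, +0.0000]
eigenvalue magnitudes: 1.2761, 0.6157, 0.3575, 0.3575.
ρ = 1.2761; 1.2761 > 1, so it fails to converge.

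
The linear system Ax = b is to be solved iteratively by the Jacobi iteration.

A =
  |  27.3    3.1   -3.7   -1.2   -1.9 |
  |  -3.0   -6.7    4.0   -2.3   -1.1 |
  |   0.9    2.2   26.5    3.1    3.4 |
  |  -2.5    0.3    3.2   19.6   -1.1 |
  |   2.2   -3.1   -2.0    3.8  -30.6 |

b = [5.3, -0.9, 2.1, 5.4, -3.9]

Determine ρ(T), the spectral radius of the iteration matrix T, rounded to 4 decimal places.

Split A = D + L + U, D = diag(27.3, -6.7, 26.5, 19.6, -30.6).
Jacobi: T = -D⁻¹(L+U), T[3,0] = -(-2.5)/(19.6) = +0.1276; T[3,3] = 0.
  T[0,:] = [+0.0000, -0.1136, +0.1355, +0.0440, +0.0696]
  T[1,:] = [-0.4478, +0.0000, +0.5970, -0.3433, -0.1642]
  T[2,:] = [-0.0340, -0.0830, +0.0000, -0.1170, -0.1283]
  T[3,:] = [+0.1276, -0.0153, -0.1633, +0.0000, +0.0561]
  T[4,:] = [+0.0719, -0.1013, -0.0654, +0.1242, +0.0000]
|λ(T)| sorted: 0.3737, 0.2273, 0.2273, 0.1006, 0.0110.
ρ(T) = max|λ| = 0.3737; 0.3737 < 1: convergent.

0.3737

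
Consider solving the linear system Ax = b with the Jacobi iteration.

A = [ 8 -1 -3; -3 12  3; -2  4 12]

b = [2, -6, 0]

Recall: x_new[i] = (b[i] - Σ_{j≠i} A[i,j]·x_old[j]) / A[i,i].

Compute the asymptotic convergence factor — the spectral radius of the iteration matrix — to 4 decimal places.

Let D = diag(8, 12, 12); L, U the strict triangles.
Jacobi T = -D⁻¹(L+U): T[1,0] = -(-3)/(12) = +0.2500; T[1,1] = 0.
  T[0,:] = [+0.0000  +0.1250  +0.3750]
  T[1,:] = [+0.2500  +0.0000  -0.2500]
  T[2,:] = [+0.1667  -0.3333  +0.0000]
|eigenvalues of T|: 0.5000, 0.2700, 0.2700.
ρ = 0.5000; 0.5000 < 1, so it converges for any x₀.

0.5000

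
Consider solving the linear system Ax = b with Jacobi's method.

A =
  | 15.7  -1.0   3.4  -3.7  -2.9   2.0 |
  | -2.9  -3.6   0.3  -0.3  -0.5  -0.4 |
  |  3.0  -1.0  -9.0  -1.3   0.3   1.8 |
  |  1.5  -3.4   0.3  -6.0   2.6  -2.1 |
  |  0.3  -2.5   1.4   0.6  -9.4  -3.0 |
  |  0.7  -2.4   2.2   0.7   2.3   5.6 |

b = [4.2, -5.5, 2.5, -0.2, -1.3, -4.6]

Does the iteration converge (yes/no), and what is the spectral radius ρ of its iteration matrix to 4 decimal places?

Diagonal D = diag(15.7, -3.6, -9, -6, -9.4, 5.6); L, U strict lower/upper.
Jacobi T = -D⁻¹(L+U): T[2,0] = -(3)/(-9) = +0.3333; T[2,2] = 0.
  T[0,:] = [+0.0000, +0.0637, -0.2166, +0.2357, +0.1847, -0.1274]
  T[1,:] = [-0.8056, +0.0000, +0.0833, -0.0833, -0.1389, -0.1111]
  T[2,:] = [+0.3333, -0.1111, +0.0000, -0.1444, +0.0333, +0.2000]
  T[3,:] = [+0.2500, -0.5667, +0.0500, +0.0000, +0.4333, -0.3500]
  T[4,:] = [+0.0319, -0.2660, +0.1489, +0.0638, +0.0000, -0.3191]
  T[5,:] = [-0.1250, +0.4286, -0.3929, -0.1250, -0.4107, +0.0000]
moduli |λ_i(T)| = 0.8604, 0.6096, 0.6096, 0.2978, 0.2978, 0.0658.
ρ = 0.8604; 0.8604 < 1 ⇒ converges.

yes, ρ = 0.8604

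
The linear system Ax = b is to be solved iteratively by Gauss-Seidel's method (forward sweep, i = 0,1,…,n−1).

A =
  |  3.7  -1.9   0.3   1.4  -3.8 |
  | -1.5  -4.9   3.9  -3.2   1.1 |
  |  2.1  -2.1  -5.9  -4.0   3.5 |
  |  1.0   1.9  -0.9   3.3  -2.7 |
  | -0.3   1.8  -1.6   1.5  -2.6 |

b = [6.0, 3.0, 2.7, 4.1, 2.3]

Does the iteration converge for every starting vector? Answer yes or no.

no

Split A = D + L + U, D = diag(3.7, -4.9, -5.9, 3.3, -2.6).
GS T = -(D+L)⁻¹U: row 0 first, T[0,1] = -(-1.9)/(3.7) = +0.5135; later rows by forward substitution.
  T[0,:] = [+0.0000  +0.5135  -0.0811  -0.3784  +1.0270]
  T[1,:] = [+0.0000  -0.1572  +0.8207  -0.5372  -0.0899]
  T[2,:] = [+0.0000  +0.2387  -0.3210  -0.6214  +0.9908]
  T[3,:] = [+0.0000  +0.0000  -0.5355  +0.2545  +0.8289]
  T[4,:] = [+0.0000  -0.3150  +0.4661  +0.2010  -0.3122]
|roots of det(T-λI)|: 1.4449, 0.7760, 0.1527, 0.1527, 0.0000.
spectral radius ρ = 1.4449; 1.4449 > 1, so it fails to converge.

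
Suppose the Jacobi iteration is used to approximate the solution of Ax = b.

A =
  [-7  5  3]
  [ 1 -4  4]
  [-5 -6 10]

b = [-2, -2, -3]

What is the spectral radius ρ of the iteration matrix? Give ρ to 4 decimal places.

Diagonal D = diag(-7, -4, 10); L, U strict lower/upper.
T_J = -D⁻¹(L+U): T[2,0] = -(-5)/(10) = +0.5000; T[2,2] = 0.
  T[0,:] = [+0.0000  +0.7143  +0.4286]
  T[1,:] = [+0.2500  +0.0000  +1.0000]
  T[2,:] = [+0.5000  +0.6000  +0.0000]
|eigenvalues of T|: 1.1640, 0.6017, 0.6017.
spectral radius ρ = 1.1640; 1.1640 > 1: divergent.

1.1640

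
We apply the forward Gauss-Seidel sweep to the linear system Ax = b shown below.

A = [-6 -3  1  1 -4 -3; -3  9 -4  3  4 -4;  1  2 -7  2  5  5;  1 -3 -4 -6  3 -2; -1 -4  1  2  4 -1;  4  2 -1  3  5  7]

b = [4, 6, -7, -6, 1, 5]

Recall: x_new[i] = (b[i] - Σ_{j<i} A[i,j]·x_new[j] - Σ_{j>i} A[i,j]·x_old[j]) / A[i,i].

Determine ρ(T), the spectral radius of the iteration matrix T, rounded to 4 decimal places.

Split A = D + L + U, D = diag(-6, 9, -7, -6, 4, 7).
GS T = -(D+L)⁻¹U: row 0 first, T[0,5] = -(-3)/(-6) = -0.5000; later rows by forward substitution.
  T[0,:] = [+0.0000, -0.5000, +0.1667, +0.1667, -0.6667, -0.5000]
  T[1,:] = [+0.0000, -0.1667, +0.5000, -0.2778, -0.6667, +0.2778]
  T[2,:] = [+0.0000, -0.1190, +0.1667, +0.2302, +0.4286, +0.7222]
  T[3,:] = [+0.0000, +0.0794, -0.3333, +0.0132, +0.4365, -1.0370]
  T[4,:] = [+0.0000, -0.3016, +0.6667, -0.3003, -1.1587, +0.7407]
  T[5,:] = [+0.0000, +0.4977, -0.5476, +0.2258, +1.2732, +0.2249]
moduli |λ_i(T)| = 1.4512, 0.7612, 0.2933, 0.1183, 0.1183, 0.0000.
ρ = 1.4512; 1.4512 > 1: divergent.

1.4512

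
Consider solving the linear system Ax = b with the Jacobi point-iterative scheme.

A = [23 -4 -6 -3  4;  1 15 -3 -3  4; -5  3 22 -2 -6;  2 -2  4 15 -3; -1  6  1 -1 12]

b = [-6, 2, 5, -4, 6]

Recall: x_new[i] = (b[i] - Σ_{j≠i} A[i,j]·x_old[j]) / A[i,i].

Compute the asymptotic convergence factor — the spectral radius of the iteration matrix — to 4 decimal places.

0.5013

Write A = D+L+U with D = diag(23, 15, 22, 15, 12).
Jacobi T = -D⁻¹(L+U): T[3,4] = -(-3)/(15) = +0.2000; T[3,3] = 0.
  T[0,:] = [+0.0000, +0.1739, +0.2609, +0.1304, -0.1739]
  T[1,:] = [-0.0667, +0.0000, +0.2000, +0.2000, -0.2667]
  T[2,:] = [+0.2273, -0.1364, +0.0000, +0.0909, +0.2727]
  T[3,:] = [-0.1333, +0.1333, -0.2667, +0.0000, +0.2000]
  T[4,:] = [+0.0833, -0.5000, -0.0833, +0.0833, +0.0000]
|eigenvalues of T|: 0.5013, 0.2815, 0.2815, 0.1838, 0.0136.
ρ(T) = max|λ| = 0.5013; 0.5013 < 1: convergent.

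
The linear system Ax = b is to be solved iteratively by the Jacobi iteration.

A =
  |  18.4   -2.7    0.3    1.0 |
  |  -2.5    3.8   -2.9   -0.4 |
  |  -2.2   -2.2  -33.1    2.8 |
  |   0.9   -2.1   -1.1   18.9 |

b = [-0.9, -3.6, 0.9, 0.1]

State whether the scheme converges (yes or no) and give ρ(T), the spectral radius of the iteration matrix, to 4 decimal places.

yes, ρ = 0.2741

Split A = D + L + U, D = diag(18.4, 3.8, -33.1, 18.9).
Jacobi: T = -D⁻¹(L+U), T[0,3] = -(1)/(18.4) = -0.0543; T[0,0] = 0.
  T[0,:] = [+0.0000, +0.1467, -0.0163, -0.0543]
  T[1,:] = [+0.6579, +0.0000, +0.7632, +0.1053]
  T[2,:] = [-0.0665, -0.0665, +0.0000, +0.0846]
  T[3,:] = [-0.0476, +0.1111, +0.0582, +0.0000]
|eigenvalues of T|: 0.2741, 0.1744, 0.1744, 0.0635.
spectral radius ρ = 0.2741; 0.2741 < 1 ⇒ converges.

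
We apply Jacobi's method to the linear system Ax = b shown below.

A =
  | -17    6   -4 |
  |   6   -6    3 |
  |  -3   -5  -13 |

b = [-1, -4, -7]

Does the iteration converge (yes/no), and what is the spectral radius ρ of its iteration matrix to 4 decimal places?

Write A = D+L+U with D = diag(-17, -6, -13).
Jacobi T = -D⁻¹(L+U): T[0,2] = -(-4)/(-17) = -0.2353; T[0,0] = 0.
  T[0,:] = [+0.0000  +0.3529  -0.2353]
  T[1,:] = [+1.0000  +0.0000  +0.5000]
  T[2,:] = [-0.2308  -0.3846  +0.0000]
eigenvalue magnitudes: 0.5523, 0.3002, 0.3002.
ρ = 0.5523; 0.5523 < 1 ⇒ converges.

yes, ρ = 0.5523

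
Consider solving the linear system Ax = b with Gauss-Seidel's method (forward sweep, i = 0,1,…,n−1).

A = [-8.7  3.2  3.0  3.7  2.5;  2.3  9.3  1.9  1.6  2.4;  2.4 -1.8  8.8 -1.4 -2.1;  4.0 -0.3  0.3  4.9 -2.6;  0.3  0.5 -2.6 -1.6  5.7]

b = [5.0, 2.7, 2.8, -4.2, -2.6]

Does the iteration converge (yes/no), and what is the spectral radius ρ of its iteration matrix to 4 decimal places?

yes, ρ = 0.5925

Let D = diag(-8.7, 9.3, 8.8, 4.9, 5.7); L, U the strict triangles.
T_GS = -(D+L)⁻¹U: row 0 first, T[0,3] = -(3.7)/(-8.7) = +0.4253; later rows by forward substitution.
  T[0,:] = [+0.0000 +0.3678 +0.3448 +0.4253 +0.2874]
  T[1,:] = [+0.0000 -0.0910 -0.2896 -0.2772 -0.3291]
  T[2,:] = [+0.0000 -0.1189 -0.1533 -0.0136 +0.0929]
  T[3,:] = [+0.0000 -0.2985 -0.2898 -0.3633 +0.2702]
  T[4,:] = [+0.0000 -0.1494 -0.1440 -0.1063 +0.1320]
moduli |λ_i(T)| = 0.5925, 0.2634, 0.1301, 0.0164, 0.0000.
ρ(T) = max|λ| = 0.5925; 0.5925 < 1: convergent.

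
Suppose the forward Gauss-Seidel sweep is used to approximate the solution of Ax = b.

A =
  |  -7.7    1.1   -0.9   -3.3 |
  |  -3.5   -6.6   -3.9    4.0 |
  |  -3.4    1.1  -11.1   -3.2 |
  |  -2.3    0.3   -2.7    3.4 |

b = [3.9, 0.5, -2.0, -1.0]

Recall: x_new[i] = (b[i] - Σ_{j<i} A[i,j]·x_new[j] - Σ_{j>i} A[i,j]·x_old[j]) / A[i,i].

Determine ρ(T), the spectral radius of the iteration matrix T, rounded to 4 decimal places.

0.5368

Split A = D + L + U, D = diag(-7.7, -6.6, -11.1, 3.4).
T_GS = -(D+L)⁻¹U: row 0 first, T[0,2] = -(-0.9)/(-7.7) = -0.1169; later rows by forward substitution.
  T[0,:] = [+0.0000  +0.1429  -0.1169  -0.4286]
  T[1,:] = [+0.0000  -0.0758  -0.5289  +0.8333]
  T[2,:] = [+0.0000  -0.0513  -0.0166  -0.0744]
  T[3,:] = [+0.0000  +0.0626  -0.0456  -0.4226]
|λ(T)| sorted: 0.5368, 0.1864, 0.1645, 0.0000.
ρ = 0.5368; 0.5368 < 1, so it converges for any x₀.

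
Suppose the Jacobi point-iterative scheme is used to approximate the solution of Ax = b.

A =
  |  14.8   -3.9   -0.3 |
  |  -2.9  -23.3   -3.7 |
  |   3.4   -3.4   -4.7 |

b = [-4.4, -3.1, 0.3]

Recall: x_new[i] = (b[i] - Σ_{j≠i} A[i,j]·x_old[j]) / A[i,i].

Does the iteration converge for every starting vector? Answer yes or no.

yes

A = D + L + U where D = diag(14.8, -23.3, -4.7).
Jacobi T = -D⁻¹(L+U): T[0,1] = -(-3.9)/(14.8) = +0.2635; T[0,0] = 0.
  T[0,:] = [+0.0000 +0.2635 +0.0203]
  T[1,:] = [-0.1245 +0.0000 -0.1588]
  T[2,:] = [+0.7234 -0.7234 +0.0000]
moduli |λ_i(T)| = 0.4080, 0.2640, 0.2640.
ρ = 0.4080; 0.4080 < 1 ⇒ converges.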